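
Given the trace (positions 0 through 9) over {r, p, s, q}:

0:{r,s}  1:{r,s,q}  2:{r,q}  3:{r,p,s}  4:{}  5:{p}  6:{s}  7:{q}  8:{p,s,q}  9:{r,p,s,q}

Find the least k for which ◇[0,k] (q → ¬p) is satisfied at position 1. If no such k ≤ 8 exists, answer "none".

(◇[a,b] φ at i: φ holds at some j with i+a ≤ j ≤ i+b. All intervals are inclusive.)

Scan j = 1,2,… for (q → ¬p):
  j=1: holds
First hit at j=1, so smallest k = 1-1 = 0.

0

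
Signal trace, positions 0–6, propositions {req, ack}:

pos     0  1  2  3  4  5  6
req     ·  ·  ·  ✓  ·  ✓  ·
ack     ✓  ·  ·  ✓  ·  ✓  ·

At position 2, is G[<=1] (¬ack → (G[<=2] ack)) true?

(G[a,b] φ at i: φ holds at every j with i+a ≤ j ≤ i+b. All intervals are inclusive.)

No

Check (¬ack → (G[<=2] ack)) at every j in [2,3]:
  j=2: antecedent true; consequent fails at 2 → ✗
  j=3: antecedent false → ✓
Fails at j=2 → formula fails.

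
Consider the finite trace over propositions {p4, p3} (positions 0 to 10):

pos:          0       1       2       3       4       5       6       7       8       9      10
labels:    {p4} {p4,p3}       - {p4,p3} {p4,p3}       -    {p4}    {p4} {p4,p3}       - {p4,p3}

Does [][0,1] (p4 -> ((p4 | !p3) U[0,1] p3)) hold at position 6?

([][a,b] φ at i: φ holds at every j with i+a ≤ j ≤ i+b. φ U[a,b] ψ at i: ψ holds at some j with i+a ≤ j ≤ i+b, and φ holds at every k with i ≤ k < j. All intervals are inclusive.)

False

Check (p4 -> ((p4 | !p3) U[0,1] p3)) at every j in [6,7]:
  j=6: antecedent true; consequent fails → ✗
  j=7: antecedent true; consequent holds → ✓
Fails at j=6 → formula fails.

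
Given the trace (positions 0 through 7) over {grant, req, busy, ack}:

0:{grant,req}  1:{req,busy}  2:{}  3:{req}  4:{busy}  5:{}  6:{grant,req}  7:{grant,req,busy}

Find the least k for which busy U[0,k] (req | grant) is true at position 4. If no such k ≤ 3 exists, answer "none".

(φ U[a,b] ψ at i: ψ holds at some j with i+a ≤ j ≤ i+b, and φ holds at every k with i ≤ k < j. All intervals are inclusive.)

Need earliest j ≥ 4 with (req | grant), and busy at every k in [4,j-1].
  j=4: rhs fails.
  j=5: rhs fails.
  j=6: rhs holds but lhs fails at k=5.
  j=7: rhs holds but lhs fails at k=5.
No witness within the range → none.

none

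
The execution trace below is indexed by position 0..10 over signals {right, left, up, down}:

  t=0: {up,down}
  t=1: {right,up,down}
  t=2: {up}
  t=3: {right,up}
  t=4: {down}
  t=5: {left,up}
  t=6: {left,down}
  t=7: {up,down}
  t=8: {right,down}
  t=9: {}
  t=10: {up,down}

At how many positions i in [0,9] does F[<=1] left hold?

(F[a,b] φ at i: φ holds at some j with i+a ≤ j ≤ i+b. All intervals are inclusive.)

Evaluate at each i in [0,9]:
  i=0: ✗ (none in [0,1])
  i=1: ✗ (none in [1,2])
  i=2: ✗ (none in [2,3])
  i=3: ✗ (none in [3,4])
  i=4: ✓ (witness j=5)
  i=5: ✓ (witness j=5)
  i=6: ✓ (witness j=6)
  i=7: ✗ (none in [7,8])
  i=8: ✗ (none in [8,9])
  i=9: ✗ (none in [9,10])
Positions where it holds: {4, 5, 6} → 3.

3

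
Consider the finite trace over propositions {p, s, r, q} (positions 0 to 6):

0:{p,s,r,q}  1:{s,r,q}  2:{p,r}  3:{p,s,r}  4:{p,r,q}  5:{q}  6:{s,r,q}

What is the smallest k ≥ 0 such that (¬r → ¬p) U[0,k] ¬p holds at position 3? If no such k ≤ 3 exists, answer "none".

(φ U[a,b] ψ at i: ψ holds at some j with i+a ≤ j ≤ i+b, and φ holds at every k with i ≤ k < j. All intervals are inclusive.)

Need earliest j ≥ 3 with ¬p, and (¬r → ¬p) at every k in [3,j-1].
  j=3: rhs fails.
  j=4: rhs fails.
  j=5: rhs holds; lhs holds on [3,4]. k = 2.

2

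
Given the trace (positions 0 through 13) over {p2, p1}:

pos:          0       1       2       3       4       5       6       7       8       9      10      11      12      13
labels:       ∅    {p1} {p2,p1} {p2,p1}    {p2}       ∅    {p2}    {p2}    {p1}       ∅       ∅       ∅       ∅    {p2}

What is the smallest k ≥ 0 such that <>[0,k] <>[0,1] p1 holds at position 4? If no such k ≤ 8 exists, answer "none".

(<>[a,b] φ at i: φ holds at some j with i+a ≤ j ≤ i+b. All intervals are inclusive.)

Scan j = 4,5,… for <>[0,1] p1:
  j=4: fails
  j=5: fails
  j=6: fails
  j=7: holds
First hit at j=7, so smallest k = 7-4 = 3.

3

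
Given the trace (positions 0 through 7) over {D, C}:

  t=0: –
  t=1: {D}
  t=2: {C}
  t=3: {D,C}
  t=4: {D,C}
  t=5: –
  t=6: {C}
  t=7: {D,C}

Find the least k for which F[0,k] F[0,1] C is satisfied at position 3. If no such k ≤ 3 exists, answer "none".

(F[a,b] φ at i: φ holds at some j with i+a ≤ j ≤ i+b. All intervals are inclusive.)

0

Scan j = 3,4,… for F[0,1] C:
  j=3: holds
First hit at j=3, so smallest k = 3-3 = 0.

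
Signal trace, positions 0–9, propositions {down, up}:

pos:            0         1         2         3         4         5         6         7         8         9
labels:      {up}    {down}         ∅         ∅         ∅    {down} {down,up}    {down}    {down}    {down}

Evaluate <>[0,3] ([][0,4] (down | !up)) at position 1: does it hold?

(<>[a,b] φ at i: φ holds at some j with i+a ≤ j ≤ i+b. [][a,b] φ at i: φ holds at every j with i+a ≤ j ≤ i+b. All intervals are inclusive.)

True

Check [][0,4] (down | !up) at each j in [1,4]:
  j=1: holds on [1,5]
  j=2: holds on [2,6]
  j=3: holds on [3,7]
  j=4: holds on [4,8]
Found at j=1 → formula holds.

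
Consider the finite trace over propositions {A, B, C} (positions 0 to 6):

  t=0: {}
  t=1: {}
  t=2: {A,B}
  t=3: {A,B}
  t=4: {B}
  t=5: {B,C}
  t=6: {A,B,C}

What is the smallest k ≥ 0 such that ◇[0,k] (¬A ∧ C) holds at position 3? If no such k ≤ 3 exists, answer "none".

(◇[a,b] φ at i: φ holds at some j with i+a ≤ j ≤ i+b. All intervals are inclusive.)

2

Scan j = 3,4,… for (¬A ∧ C):
  j=3: fails
  j=4: fails
  j=5: holds
First hit at j=5, so smallest k = 5-3 = 2.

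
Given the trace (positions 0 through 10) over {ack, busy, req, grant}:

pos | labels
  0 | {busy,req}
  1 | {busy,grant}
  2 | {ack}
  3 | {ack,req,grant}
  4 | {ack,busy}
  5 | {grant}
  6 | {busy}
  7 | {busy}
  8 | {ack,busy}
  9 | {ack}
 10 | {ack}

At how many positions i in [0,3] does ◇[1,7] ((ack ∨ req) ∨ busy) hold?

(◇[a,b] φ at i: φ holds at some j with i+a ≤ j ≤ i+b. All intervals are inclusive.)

4

Evaluate at each i in [0,3]:
  i=0: ✓ (witness j=1)
  i=1: ✓ (witness j=2)
  i=2: ✓ (witness j=3)
  i=3: ✓ (witness j=4)
Positions where it holds: {0, 1, 2, 3} → 4.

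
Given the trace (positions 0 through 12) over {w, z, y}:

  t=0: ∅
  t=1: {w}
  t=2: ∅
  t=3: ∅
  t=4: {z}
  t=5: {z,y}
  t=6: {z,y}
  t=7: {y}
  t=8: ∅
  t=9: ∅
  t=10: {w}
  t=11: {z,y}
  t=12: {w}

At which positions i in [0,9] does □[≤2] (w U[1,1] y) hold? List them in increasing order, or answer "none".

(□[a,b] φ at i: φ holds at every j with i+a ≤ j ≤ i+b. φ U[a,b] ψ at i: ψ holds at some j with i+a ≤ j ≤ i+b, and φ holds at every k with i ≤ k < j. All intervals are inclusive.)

none

Evaluate at each i in [0,9]:
  i=0: ✗ (fails at j=0)
  i=1: ✗ (fails at j=1)
  i=2: ✗ (fails at j=2)
  i=3: ✗ (fails at j=3)
  i=4: ✗ (fails at j=4)
  i=5: ✗ (fails at j=5)
  i=6: ✗ (fails at j=6)
  i=7: ✗ (fails at j=7)
  i=8: ✗ (fails at j=8)
  i=9: ✗ (fails at j=9)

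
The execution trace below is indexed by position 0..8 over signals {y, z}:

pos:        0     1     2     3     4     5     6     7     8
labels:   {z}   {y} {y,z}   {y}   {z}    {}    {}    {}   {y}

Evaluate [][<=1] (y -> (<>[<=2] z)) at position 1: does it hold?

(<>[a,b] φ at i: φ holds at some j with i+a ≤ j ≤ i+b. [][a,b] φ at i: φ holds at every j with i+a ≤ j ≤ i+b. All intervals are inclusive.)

Check (y -> (<>[<=2] z)) at every j in [1,2]:
  j=1: antecedent true; consequent holds (witness at 2) → ✓
  j=2: antecedent true; consequent holds (witness at 2) → ✓
All positions satisfy it → formula holds.

True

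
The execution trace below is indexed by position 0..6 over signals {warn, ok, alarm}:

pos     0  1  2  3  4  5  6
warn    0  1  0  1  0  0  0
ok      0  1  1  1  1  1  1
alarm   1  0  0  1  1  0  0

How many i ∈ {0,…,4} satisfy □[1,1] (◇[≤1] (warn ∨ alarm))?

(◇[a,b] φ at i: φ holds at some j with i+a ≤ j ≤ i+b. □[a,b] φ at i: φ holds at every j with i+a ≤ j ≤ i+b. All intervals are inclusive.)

4

Evaluate at each i in [0,4]:
  i=0: ✓ (all of [1,1])
  i=1: ✓ (all of [2,2])
  i=2: ✓ (all of [3,3])
  i=3: ✓ (all of [4,4])
  i=4: ✗ (fails at j=5)
Positions where it holds: {0, 1, 2, 3} → 4.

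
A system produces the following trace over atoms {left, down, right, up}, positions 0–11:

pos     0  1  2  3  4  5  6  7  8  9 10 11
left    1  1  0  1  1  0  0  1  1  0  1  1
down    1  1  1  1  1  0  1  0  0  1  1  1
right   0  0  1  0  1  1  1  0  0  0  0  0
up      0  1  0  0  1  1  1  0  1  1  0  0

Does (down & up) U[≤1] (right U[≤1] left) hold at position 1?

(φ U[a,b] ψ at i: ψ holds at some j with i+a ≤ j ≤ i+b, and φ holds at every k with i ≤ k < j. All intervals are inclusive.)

Yes

Need some j in [1,2] with (right U[≤1] left), and (down & up) at every k in [1,j-1].
  j=1: (right U[≤1] left) holds; no prefix to check → satisfied.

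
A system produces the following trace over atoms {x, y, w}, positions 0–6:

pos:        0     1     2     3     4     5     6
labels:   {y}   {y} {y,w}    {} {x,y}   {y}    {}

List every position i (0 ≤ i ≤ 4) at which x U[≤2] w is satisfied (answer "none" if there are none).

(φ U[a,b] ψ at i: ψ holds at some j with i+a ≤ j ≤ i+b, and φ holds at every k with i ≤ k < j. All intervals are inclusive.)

2

Evaluate at each i in [0,4]:
  i=0: ✗ (lhs fails at k=0 before rhs at j=2)
  i=1: ✗ (lhs fails at k=1 before rhs at j=2)
  i=2: ✓ (rhs at j=2)
  i=3: ✗ (no rhs in [3,5])
  i=4: ✗ (no rhs in [4,6])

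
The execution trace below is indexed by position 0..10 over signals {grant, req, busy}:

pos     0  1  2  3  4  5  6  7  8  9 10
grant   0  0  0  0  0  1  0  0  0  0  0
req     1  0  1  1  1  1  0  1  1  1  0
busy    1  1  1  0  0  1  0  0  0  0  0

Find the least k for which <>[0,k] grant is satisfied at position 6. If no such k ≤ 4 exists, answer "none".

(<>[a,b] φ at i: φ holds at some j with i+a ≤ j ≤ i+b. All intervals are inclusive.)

none

Scan j = 6,7,… for grant:
  j=6: fails
  j=7: fails
  j=8: fails
  j=9: fails
  j=10: fails
No j in [6,10] satisfies it → none.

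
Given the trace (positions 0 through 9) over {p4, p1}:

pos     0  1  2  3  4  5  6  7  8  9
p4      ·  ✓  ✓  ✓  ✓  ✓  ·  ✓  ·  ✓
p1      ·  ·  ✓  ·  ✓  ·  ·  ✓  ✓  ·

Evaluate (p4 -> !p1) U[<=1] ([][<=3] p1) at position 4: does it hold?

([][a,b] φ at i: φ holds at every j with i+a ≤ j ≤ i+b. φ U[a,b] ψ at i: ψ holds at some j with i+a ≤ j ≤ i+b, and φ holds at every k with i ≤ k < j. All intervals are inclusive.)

False

Need some j in [4,5] with [][<=3] p1, and (p4 -> !p1) at every k in [4,j-1].
  j=4: [][<=3] p1 — fails at 5.
  j=5: [][<=3] p1 — fails at 5.
No j in the window works → until fails.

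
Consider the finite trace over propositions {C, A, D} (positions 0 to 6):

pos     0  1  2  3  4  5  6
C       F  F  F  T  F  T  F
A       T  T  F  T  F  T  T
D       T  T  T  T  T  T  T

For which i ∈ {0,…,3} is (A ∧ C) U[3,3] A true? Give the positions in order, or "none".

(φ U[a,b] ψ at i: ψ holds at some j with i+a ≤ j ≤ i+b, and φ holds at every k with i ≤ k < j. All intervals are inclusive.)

Evaluate at each i in [0,3]:
  i=0: ✗ (lhs fails at k=0 before rhs at j=3)
  i=1: ✗ (no rhs in [4,4])
  i=2: ✗ (lhs fails at k=2 before rhs at j=5)
  i=3: ✗ (lhs fails at k=4 before rhs at j=6)

none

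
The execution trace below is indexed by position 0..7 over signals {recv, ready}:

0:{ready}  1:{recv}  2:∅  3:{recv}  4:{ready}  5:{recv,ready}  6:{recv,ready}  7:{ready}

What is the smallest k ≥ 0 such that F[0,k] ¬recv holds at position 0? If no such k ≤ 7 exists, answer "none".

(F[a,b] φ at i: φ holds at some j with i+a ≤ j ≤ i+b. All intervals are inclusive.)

0

Scan j = 0,1,… for ¬recv:
  j=0: holds
First hit at j=0, so smallest k = 0-0 = 0.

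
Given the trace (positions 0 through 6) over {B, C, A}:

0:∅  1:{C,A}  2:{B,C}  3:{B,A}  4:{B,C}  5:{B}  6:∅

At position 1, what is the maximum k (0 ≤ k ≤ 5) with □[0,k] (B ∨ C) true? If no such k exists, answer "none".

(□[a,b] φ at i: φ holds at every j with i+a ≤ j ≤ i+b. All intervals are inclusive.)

4

(B ∨ C) must hold from j=1 onward; find where it first fails.
  j=1: holds
  j=2: holds
  j=3: holds
  j=4: holds
  j=5: holds
  j=6: fails
Holds on [1,5], so largest k = 4.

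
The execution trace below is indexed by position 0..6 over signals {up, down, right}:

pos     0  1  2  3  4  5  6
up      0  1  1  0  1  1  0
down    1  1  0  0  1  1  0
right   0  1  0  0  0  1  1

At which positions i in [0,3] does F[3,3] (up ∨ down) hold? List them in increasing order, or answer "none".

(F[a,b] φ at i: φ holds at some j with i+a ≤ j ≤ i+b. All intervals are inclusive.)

Evaluate at each i in [0,3]:
  i=0: ✗ (none in [3,3])
  i=1: ✓ (witness j=4)
  i=2: ✓ (witness j=5)
  i=3: ✗ (none in [6,6])

1, 2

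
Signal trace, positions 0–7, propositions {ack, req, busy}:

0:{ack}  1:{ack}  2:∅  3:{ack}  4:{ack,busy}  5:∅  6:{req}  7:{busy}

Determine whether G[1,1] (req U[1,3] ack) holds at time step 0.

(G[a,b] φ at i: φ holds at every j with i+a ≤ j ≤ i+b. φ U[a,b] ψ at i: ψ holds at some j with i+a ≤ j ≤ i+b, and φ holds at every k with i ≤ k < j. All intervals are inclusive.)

Check (req U[1,3] ack) at every j in [1,1]:
  j=1: fails
Fails at j=1 → formula fails.

False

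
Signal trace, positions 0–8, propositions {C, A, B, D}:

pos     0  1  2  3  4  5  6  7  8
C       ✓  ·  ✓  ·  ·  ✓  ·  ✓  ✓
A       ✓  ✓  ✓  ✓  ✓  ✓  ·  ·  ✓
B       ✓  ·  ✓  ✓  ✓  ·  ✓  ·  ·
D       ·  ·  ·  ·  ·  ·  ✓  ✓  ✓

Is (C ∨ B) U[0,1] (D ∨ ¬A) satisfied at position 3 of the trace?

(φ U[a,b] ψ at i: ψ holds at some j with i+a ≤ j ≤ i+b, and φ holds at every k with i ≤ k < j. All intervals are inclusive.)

Does not hold

Need some j in [3,4] with (D ∨ ¬A), and (C ∨ B) at every k in [3,j-1].
  j=3: (D ∨ ¬A) false.
  j=4: (D ∨ ¬A) false.
No j in the window works → until fails.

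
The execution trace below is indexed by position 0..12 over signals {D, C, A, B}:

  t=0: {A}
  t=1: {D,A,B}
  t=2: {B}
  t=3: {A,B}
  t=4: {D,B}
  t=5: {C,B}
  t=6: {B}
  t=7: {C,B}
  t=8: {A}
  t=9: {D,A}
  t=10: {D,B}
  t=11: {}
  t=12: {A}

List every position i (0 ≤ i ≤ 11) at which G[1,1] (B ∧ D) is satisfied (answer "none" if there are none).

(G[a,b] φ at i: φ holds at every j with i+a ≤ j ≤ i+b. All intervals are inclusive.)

Evaluate at each i in [0,11]:
  i=0: ✓ (all of [1,1])
  i=1: ✗ (fails at j=2)
  i=2: ✗ (fails at j=3)
  i=3: ✓ (all of [4,4])
  i=4: ✗ (fails at j=5)
  i=5: ✗ (fails at j=6)
  i=6: ✗ (fails at j=7)
  i=7: ✗ (fails at j=8)
  i=8: ✗ (fails at j=9)
  i=9: ✓ (all of [10,10])
  i=10: ✗ (fails at j=11)
  i=11: ✗ (fails at j=12)

0, 3, 9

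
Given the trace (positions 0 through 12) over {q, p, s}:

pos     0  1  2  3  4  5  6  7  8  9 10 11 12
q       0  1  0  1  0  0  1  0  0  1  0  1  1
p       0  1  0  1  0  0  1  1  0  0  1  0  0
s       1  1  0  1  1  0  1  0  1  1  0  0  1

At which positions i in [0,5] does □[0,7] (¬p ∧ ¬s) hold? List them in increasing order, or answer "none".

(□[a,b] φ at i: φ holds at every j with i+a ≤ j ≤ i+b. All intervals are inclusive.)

none

Evaluate at each i in [0,5]:
  i=0: ✗ (fails at j=0)
  i=1: ✗ (fails at j=1)
  i=2: ✗ (fails at j=3)
  i=3: ✗ (fails at j=3)
  i=4: ✗ (fails at j=4)
  i=5: ✗ (fails at j=6)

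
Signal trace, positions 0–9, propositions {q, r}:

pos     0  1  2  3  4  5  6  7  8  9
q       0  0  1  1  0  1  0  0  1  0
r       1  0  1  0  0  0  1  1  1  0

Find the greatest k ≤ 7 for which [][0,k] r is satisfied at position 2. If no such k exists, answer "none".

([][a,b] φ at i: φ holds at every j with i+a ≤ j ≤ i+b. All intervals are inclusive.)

0

r must hold from j=2 onward; find where it first fails.
  j=2: holds
  j=3: fails
Holds on [2,2], so largest k = 0.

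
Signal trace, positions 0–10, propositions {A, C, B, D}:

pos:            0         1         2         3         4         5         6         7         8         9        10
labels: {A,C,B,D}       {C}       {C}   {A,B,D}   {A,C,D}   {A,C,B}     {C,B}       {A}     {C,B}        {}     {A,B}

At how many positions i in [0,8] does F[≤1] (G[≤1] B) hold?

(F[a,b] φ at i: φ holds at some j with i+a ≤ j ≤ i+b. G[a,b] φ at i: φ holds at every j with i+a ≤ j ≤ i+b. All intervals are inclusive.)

Evaluate at each i in [0,8]:
  i=0: ✗ (none in [0,1])
  i=1: ✗ (none in [1,2])
  i=2: ✗ (none in [2,3])
  i=3: ✗ (none in [3,4])
  i=4: ✓ (witness j=5)
  i=5: ✓ (witness j=5)
  i=6: ✗ (none in [6,7])
  i=7: ✗ (none in [7,8])
  i=8: ✗ (none in [8,9])
Positions where it holds: {4, 5} → 2.

2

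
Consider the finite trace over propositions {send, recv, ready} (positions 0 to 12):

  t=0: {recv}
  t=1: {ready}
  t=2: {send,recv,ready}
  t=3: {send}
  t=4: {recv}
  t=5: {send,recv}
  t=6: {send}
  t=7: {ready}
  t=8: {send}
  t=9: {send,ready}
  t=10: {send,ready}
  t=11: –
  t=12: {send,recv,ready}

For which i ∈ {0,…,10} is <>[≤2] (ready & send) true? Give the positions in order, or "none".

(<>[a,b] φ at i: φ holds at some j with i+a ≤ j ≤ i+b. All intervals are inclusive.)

0, 1, 2, 7, 8, 9, 10

Evaluate at each i in [0,10]:
  i=0: ✓ (witness j=2)
  i=1: ✓ (witness j=2)
  i=2: ✓ (witness j=2)
  i=3: ✗ (none in [3,5])
  i=4: ✗ (none in [4,6])
  i=5: ✗ (none in [5,7])
  i=6: ✗ (none in [6,8])
  i=7: ✓ (witness j=9)
  i=8: ✓ (witness j=9)
  i=9: ✓ (witness j=9)
  i=10: ✓ (witness j=10)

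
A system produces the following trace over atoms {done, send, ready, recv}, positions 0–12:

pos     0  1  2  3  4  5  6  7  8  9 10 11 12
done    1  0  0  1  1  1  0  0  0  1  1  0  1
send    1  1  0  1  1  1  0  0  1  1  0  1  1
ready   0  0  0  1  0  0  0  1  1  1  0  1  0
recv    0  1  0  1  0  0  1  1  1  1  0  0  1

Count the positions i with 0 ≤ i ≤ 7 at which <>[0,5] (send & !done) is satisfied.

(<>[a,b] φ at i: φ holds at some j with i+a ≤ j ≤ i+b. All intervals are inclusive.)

Evaluate at each i in [0,7]:
  i=0: ✓ (witness j=1)
  i=1: ✓ (witness j=1)
  i=2: ✗ (none in [2,7])
  i=3: ✓ (witness j=8)
  i=4: ✓ (witness j=8)
  i=5: ✓ (witness j=8)
  i=6: ✓ (witness j=8)
  i=7: ✓ (witness j=8)
Positions where it holds: {0, 1, 3, 4, 5, 6, 7} → 7.

7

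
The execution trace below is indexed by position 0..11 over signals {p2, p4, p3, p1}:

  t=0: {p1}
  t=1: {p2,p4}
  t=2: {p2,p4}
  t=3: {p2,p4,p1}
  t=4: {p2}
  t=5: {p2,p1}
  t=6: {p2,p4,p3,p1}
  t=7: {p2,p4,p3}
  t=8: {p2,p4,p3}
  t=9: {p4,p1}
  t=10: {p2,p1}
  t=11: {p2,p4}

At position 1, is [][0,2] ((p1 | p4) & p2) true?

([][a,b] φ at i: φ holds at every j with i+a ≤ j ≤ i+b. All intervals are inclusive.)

Check ((p1 | p4) & p2) at every j in [1,3]:
  j=1: true
  j=2: true
  j=3: true
All positions satisfy it → formula holds.

True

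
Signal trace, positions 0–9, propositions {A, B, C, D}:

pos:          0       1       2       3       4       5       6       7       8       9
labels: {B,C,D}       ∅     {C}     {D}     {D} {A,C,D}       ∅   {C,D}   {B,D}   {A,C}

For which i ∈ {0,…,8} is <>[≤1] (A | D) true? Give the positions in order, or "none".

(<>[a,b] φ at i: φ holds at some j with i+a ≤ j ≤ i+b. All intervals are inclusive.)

0, 2, 3, 4, 5, 6, 7, 8

Evaluate at each i in [0,8]:
  i=0: ✓ (witness j=0)
  i=1: ✗ (none in [1,2])
  i=2: ✓ (witness j=3)
  i=3: ✓ (witness j=3)
  i=4: ✓ (witness j=4)
  i=5: ✓ (witness j=5)
  i=6: ✓ (witness j=7)
  i=7: ✓ (witness j=7)
  i=8: ✓ (witness j=8)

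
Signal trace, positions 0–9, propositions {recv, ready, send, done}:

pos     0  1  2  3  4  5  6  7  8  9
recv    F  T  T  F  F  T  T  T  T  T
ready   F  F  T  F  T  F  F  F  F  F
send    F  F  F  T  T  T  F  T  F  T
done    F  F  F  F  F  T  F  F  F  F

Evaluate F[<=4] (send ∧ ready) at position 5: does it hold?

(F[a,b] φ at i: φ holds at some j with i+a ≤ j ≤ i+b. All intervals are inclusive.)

Check (send ∧ ready) at each j in [5,9]:
  j=5: false
  j=6: false
  j=7: false
  j=8: false
  j=9: false
No position in the window satisfies it → formula fails.

Does not hold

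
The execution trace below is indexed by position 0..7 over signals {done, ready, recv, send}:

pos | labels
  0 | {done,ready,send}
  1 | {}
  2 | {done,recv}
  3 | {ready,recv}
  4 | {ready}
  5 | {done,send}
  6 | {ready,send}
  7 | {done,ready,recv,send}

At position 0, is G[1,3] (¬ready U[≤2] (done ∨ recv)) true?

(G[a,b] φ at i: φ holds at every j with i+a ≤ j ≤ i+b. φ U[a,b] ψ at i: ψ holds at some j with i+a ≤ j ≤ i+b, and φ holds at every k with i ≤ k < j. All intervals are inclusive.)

Yes

Check (¬ready U[≤2] (done ∨ recv)) at every j in [1,3]:
  j=1: holds
  j=2: holds
  j=3: holds
All positions satisfy it → formula holds.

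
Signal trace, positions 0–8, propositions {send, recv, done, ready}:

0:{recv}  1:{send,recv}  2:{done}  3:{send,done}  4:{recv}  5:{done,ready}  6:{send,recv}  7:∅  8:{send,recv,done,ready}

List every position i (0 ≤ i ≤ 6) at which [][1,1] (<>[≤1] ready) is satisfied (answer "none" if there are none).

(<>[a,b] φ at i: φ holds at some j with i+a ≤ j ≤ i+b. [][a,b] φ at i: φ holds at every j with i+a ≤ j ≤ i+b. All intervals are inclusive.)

Evaluate at each i in [0,6]:
  i=0: ✗ (fails at j=1)
  i=1: ✗ (fails at j=2)
  i=2: ✗ (fails at j=3)
  i=3: ✓ (all of [4,4])
  i=4: ✓ (all of [5,5])
  i=5: ✗ (fails at j=6)
  i=6: ✓ (all of [7,7])

3, 4, 6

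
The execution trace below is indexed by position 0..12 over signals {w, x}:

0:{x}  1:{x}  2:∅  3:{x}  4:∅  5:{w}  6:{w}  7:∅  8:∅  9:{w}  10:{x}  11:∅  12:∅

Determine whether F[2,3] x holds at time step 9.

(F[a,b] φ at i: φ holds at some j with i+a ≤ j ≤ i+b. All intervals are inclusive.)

False

Check x at each j in [11,12]:
  j=11: false
  j=12: false
No position in the window satisfies it → formula fails.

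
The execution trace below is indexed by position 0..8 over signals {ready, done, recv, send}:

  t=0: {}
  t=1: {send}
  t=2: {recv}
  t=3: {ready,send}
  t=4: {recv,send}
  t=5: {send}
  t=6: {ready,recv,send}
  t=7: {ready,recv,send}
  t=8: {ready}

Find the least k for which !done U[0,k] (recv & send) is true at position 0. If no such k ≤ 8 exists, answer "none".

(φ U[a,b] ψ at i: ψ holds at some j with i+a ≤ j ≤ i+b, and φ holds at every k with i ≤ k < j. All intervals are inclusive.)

4

Need earliest j ≥ 0 with (recv & send), and !done at every k in [0,j-1].
  j=0: rhs fails.
  j=1: rhs fails.
  j=2: rhs fails.
  j=3: rhs fails.
  j=4: rhs holds; lhs holds on [0,3]. k = 4.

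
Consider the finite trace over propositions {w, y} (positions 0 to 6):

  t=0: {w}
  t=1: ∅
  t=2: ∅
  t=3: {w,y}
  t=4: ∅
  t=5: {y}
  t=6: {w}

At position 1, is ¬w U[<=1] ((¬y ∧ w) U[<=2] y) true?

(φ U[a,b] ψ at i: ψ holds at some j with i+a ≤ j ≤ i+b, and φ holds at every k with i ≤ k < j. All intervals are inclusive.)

Need some j in [1,2] with ((¬y ∧ w) U[<=2] y), and ¬w at every k in [1,j-1].
  j=1: ((¬y ∧ w) U[<=2] y) — fails.
  j=2: ((¬y ∧ w) U[<=2] y) — fails.
No j in the window works → until fails.

False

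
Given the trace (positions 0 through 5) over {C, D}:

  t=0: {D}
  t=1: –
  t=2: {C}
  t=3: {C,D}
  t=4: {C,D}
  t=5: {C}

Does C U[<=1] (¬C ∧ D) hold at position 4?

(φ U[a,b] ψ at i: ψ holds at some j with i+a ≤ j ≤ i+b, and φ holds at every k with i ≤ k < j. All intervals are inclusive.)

Need some j in [4,5] with (¬C ∧ D), and C at every k in [4,j-1].
  j=4: (¬C ∧ D) false.
  j=5: (¬C ∧ D) false.
No j in the window works → until fails.

Does not hold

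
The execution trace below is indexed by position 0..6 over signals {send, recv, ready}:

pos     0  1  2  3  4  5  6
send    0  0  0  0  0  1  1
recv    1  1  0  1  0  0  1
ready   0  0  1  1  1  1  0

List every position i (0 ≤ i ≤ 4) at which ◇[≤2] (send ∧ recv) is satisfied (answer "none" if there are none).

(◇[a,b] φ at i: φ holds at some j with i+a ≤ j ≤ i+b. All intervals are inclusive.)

Evaluate at each i in [0,4]:
  i=0: ✗ (none in [0,2])
  i=1: ✗ (none in [1,3])
  i=2: ✗ (none in [2,4])
  i=3: ✗ (none in [3,5])
  i=4: ✓ (witness j=6)

4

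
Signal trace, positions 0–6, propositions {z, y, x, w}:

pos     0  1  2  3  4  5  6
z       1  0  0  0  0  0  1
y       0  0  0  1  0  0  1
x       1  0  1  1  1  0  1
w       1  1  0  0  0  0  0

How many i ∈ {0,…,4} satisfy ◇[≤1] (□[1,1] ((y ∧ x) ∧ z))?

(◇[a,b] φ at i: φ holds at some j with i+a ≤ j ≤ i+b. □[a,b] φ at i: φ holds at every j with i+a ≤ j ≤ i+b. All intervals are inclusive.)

1

Evaluate at each i in [0,4]:
  i=0: ✗ (none in [0,1])
  i=1: ✗ (none in [1,2])
  i=2: ✗ (none in [2,3])
  i=3: ✗ (none in [3,4])
  i=4: ✓ (witness j=5)
Positions where it holds: {4} → 1.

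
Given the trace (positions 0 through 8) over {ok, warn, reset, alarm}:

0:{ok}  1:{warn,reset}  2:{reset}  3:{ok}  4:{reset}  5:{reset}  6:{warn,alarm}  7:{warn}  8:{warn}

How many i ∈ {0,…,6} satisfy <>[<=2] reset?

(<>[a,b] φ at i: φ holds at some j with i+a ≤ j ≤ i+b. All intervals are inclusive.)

6

Evaluate at each i in [0,6]:
  i=0: ✓ (witness j=1)
  i=1: ✓ (witness j=1)
  i=2: ✓ (witness j=2)
  i=3: ✓ (witness j=4)
  i=4: ✓ (witness j=4)
  i=5: ✓ (witness j=5)
  i=6: ✗ (none in [6,8])
Positions where it holds: {0, 1, 2, 3, 4, 5} → 6.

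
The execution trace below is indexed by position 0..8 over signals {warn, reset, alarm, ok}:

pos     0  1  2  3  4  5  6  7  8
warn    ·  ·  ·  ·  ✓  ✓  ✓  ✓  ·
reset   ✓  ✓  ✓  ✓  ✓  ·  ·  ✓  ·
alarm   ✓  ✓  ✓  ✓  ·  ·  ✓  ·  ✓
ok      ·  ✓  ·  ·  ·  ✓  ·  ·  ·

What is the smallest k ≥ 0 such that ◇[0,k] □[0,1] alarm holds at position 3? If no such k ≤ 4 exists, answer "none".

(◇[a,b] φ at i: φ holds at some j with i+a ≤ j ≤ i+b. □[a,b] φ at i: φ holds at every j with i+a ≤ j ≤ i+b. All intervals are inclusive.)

Scan j = 3,4,… for □[0,1] alarm:
  j=3: fails
  j=4: fails
  j=5: fails
  j=6: fails
  j=7: fails
No j in [3,7] satisfies it → none.

none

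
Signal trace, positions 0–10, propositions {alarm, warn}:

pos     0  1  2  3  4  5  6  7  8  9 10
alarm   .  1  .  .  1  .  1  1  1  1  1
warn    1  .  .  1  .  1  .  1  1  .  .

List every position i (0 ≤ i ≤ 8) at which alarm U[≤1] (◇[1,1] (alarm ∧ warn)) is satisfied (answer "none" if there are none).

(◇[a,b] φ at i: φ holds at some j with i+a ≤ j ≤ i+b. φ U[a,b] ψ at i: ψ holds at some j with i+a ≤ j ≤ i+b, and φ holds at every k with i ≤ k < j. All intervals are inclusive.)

6, 7

Evaluate at each i in [0,8]:
  i=0: ✗ (no rhs in [0,1])
  i=1: ✗ (no rhs in [1,2])
  i=2: ✗ (no rhs in [2,3])
  i=3: ✗ (no rhs in [3,4])
  i=4: ✗ (no rhs in [4,5])
  i=5: ✗ (lhs fails at k=5 before rhs at j=6)
  i=6: ✓ (rhs at j=6)
  i=7: ✓ (rhs at j=7)
  i=8: ✗ (no rhs in [8,9])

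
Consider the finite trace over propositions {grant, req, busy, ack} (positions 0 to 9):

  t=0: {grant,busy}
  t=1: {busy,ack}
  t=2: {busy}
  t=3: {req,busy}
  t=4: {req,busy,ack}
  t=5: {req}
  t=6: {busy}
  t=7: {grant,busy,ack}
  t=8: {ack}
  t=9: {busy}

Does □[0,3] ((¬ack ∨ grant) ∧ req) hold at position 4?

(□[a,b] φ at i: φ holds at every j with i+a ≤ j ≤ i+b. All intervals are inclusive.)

False

Check ((¬ack ∨ grant) ∧ req) at every j in [4,7]:
  j=4: false
  j=5: true
  j=6: false
  j=7: false
Fails at j=4 → formula fails.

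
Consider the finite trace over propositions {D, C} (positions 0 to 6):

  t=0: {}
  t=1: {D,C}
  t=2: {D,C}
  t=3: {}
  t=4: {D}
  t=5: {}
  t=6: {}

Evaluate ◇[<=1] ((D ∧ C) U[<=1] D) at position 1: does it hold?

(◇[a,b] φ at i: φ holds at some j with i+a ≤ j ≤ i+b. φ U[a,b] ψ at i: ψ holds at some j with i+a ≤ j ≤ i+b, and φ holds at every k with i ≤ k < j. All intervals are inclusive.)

Check ((D ∧ C) U[<=1] D) at each j in [1,2]:
  j=1: holds
  j=2: holds
Found at j=1 → formula holds.

Holds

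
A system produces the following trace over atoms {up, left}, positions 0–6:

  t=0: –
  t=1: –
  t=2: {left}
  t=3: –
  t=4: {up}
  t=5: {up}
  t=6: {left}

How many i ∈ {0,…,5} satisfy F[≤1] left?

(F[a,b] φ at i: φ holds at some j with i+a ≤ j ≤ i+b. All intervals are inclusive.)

Evaluate at each i in [0,5]:
  i=0: ✗ (none in [0,1])
  i=1: ✓ (witness j=2)
  i=2: ✓ (witness j=2)
  i=3: ✗ (none in [3,4])
  i=4: ✗ (none in [4,5])
  i=5: ✓ (witness j=6)
Positions where it holds: {1, 2, 5} → 3.

3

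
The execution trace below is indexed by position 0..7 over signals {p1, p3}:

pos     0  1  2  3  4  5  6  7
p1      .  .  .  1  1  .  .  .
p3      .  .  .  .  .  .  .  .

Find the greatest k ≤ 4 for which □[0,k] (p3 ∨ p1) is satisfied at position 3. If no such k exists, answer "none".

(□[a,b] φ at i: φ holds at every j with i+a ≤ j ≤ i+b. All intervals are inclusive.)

(p3 ∨ p1) must hold from j=3 onward; find where it first fails.
  j=3: holds
  j=4: holds
  j=5: fails
Holds on [3,4], so largest k = 1.

1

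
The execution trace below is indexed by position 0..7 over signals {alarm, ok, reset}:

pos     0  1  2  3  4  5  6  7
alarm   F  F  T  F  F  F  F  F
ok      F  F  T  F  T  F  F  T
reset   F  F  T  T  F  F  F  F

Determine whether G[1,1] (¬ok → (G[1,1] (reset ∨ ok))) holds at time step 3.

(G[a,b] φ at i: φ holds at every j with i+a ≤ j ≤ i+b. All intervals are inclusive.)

Yes

Check (¬ok → (G[1,1] (reset ∨ ok))) at every j in [4,4]:
  j=4: antecedent false → ✓
All positions satisfy it → formula holds.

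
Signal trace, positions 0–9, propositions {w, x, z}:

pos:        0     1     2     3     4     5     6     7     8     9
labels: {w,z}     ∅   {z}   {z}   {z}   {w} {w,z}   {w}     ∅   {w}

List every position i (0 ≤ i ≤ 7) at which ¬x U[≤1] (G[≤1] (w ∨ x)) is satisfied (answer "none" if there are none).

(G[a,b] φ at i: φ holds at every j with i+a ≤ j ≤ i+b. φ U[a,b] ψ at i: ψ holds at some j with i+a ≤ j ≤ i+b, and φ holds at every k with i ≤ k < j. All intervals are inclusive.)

4, 5, 6

Evaluate at each i in [0,7]:
  i=0: ✗ (no rhs in [0,1])
  i=1: ✗ (no rhs in [1,2])
  i=2: ✗ (no rhs in [2,3])
  i=3: ✗ (no rhs in [3,4])
  i=4: ✓ (rhs at j=5; lhs holds on [4,4])
  i=5: ✓ (rhs at j=5)
  i=6: ✓ (rhs at j=6)
  i=7: ✗ (no rhs in [7,8])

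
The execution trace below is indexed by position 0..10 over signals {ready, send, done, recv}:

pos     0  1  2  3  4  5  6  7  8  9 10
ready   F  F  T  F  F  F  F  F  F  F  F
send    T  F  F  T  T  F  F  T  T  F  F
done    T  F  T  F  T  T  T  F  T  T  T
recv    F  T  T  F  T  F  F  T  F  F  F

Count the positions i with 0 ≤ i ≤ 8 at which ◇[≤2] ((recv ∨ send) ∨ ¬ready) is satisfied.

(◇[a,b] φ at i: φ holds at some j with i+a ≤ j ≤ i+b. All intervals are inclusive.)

Evaluate at each i in [0,8]:
  i=0: ✓ (witness j=0)
  i=1: ✓ (witness j=1)
  i=2: ✓ (witness j=2)
  i=3: ✓ (witness j=3)
  i=4: ✓ (witness j=4)
  i=5: ✓ (witness j=5)
  i=6: ✓ (witness j=6)
  i=7: ✓ (witness j=7)
  i=8: ✓ (witness j=8)
Positions where it holds: {0, 1, 2, 3, 4, 5, 6, 7, 8} → 9.

9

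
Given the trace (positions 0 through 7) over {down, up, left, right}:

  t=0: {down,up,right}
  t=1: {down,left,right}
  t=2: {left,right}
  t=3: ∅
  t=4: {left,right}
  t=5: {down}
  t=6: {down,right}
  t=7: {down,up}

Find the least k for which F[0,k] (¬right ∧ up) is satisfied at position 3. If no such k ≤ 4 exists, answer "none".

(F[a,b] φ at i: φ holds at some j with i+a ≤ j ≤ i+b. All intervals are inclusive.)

Scan j = 3,4,… for (¬right ∧ up):
  j=3: fails
  j=4: fails
  j=5: fails
  j=6: fails
  j=7: holds
First hit at j=7, so smallest k = 7-3 = 4.

4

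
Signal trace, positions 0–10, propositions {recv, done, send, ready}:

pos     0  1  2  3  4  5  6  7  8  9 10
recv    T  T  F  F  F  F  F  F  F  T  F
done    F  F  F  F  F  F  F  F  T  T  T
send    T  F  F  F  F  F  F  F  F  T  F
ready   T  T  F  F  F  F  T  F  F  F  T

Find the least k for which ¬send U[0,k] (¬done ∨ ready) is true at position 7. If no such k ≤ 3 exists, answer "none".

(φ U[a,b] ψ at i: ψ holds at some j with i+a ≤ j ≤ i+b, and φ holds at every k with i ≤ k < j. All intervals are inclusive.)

Need earliest j ≥ 7 with (¬done ∨ ready), and ¬send at every k in [7,j-1].
  j=7: rhs holds (empty prefix). k = 0.

0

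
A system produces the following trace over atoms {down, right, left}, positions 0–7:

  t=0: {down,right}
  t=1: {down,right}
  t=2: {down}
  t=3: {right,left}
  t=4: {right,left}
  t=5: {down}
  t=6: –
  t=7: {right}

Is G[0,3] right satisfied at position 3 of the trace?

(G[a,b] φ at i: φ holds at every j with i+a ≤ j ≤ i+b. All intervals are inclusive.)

Check right at every j in [3,6]:
  j=3: true
  j=4: true
  j=5: false
  j=6: false
Fails at j=5 → formula fails.

False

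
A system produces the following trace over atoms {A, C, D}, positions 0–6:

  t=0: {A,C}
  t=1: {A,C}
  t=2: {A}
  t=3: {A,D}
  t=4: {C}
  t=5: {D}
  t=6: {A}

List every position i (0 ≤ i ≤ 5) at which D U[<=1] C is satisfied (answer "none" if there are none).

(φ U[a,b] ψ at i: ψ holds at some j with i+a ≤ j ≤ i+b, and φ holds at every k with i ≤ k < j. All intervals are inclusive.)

0, 1, 3, 4

Evaluate at each i in [0,5]:
  i=0: ✓ (rhs at j=0)
  i=1: ✓ (rhs at j=1)
  i=2: ✗ (no rhs in [2,3])
  i=3: ✓ (rhs at j=4; lhs holds on [3,3])
  i=4: ✓ (rhs at j=4)
  i=5: ✗ (no rhs in [5,6])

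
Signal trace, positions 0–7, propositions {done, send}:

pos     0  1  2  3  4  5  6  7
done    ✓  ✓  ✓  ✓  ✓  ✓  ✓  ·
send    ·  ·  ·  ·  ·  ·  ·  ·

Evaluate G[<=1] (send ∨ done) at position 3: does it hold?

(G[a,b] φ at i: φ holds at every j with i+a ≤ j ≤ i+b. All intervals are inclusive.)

Check (send ∨ done) at every j in [3,4]:
  j=3: true
  j=4: true
All positions satisfy it → formula holds.

Holds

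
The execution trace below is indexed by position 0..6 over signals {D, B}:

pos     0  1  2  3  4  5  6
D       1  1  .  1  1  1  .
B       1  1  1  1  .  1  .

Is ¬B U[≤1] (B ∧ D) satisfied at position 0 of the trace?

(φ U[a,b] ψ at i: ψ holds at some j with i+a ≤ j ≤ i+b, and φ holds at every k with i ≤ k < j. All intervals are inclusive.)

Yes

Need some j in [0,1] with (B ∧ D), and ¬B at every k in [0,j-1].
  j=0: (B ∧ D) holds; no prefix to check → satisfied.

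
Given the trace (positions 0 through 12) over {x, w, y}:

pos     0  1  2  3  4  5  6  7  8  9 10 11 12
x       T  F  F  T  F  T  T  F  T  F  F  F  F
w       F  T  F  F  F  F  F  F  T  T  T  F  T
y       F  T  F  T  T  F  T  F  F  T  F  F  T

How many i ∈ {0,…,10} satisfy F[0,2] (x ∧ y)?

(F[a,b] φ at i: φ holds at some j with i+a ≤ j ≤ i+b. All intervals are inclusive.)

6

Evaluate at each i in [0,10]:
  i=0: ✗ (none in [0,2])
  i=1: ✓ (witness j=3)
  i=2: ✓ (witness j=3)
  i=3: ✓ (witness j=3)
  i=4: ✓ (witness j=6)
  i=5: ✓ (witness j=6)
  i=6: ✓ (witness j=6)
  i=7: ✗ (none in [7,9])
  i=8: ✗ (none in [8,10])
  i=9: ✗ (none in [9,11])
  i=10: ✗ (none in [10,12])
Positions where it holds: {1, 2, 3, 4, 5, 6} → 6.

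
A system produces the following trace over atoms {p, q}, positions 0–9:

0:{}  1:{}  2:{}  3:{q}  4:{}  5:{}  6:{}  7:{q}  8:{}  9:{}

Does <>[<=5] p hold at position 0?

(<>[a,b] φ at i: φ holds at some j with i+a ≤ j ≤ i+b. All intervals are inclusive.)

Check p at each j in [0,5]:
  j=0: false
  j=1: false
  j=2: false
  j=3: false
  j=4: false
  j=5: false
No position in the window satisfies it → formula fails.

False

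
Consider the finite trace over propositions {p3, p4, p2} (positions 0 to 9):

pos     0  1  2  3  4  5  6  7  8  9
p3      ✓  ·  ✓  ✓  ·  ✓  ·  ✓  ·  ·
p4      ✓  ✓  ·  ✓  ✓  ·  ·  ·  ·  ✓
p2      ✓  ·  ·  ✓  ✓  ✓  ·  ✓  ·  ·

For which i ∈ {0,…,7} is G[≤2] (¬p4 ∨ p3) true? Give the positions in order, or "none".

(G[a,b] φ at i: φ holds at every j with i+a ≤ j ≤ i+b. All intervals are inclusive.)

5, 6

Evaluate at each i in [0,7]:
  i=0: ✗ (fails at j=1)
  i=1: ✗ (fails at j=1)
  i=2: ✗ (fails at j=4)
  i=3: ✗ (fails at j=4)
  i=4: ✗ (fails at j=4)
  i=5: ✓ (all of [5,7])
  i=6: ✓ (all of [6,8])
  i=7: ✗ (fails at j=9)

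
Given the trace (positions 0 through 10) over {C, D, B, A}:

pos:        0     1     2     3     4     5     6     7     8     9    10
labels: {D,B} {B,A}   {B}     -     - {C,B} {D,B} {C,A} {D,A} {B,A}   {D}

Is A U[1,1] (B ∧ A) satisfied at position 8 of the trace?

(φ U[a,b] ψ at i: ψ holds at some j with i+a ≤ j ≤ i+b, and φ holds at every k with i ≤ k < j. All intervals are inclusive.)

Holds

Need some j in [9,9] with (B ∧ A), and A at every k in [8,j-1].
  j=9: (B ∧ A) holds; A holds at every k in [8,8] → satisfied.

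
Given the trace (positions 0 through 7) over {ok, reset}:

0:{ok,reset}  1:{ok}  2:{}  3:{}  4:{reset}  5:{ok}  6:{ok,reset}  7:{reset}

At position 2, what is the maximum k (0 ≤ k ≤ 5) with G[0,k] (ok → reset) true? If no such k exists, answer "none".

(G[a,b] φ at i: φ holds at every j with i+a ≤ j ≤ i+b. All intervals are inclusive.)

2

(ok → reset) must hold from j=2 onward; find where it first fails.
  j=2: holds
  j=3: holds
  j=4: holds
  j=5: fails
Holds on [2,4], so largest k = 2.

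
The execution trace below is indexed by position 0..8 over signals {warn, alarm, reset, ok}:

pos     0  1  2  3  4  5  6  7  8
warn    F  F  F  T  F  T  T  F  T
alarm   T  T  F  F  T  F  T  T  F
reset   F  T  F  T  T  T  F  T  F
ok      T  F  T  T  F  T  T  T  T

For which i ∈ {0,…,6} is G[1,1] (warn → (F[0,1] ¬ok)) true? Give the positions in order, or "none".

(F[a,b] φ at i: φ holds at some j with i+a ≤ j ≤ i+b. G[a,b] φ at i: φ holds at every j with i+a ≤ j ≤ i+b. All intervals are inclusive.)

0, 1, 2, 3, 6

Evaluate at each i in [0,6]:
  i=0: ✓ (all of [1,1])
  i=1: ✓ (all of [2,2])
  i=2: ✓ (all of [3,3])
  i=3: ✓ (all of [4,4])
  i=4: ✗ (fails at j=5)
  i=5: ✗ (fails at j=6)
  i=6: ✓ (all of [7,7])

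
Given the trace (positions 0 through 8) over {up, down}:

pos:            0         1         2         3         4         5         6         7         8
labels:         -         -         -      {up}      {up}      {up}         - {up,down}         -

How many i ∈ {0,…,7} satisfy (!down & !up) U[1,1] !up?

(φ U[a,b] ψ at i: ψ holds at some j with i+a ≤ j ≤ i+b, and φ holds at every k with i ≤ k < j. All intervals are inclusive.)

Evaluate at each i in [0,7]:
  i=0: ✓ (rhs at j=1; lhs holds on [0,0])
  i=1: ✓ (rhs at j=2; lhs holds on [1,1])
  i=2: ✗ (no rhs in [3,3])
  i=3: ✗ (no rhs in [4,4])
  i=4: ✗ (no rhs in [5,5])
  i=5: ✗ (lhs fails at k=5 before rhs at j=6)
  i=6: ✗ (no rhs in [7,7])
  i=7: ✗ (lhs fails at k=7 before rhs at j=8)
Positions where it holds: {0, 1} → 2.

2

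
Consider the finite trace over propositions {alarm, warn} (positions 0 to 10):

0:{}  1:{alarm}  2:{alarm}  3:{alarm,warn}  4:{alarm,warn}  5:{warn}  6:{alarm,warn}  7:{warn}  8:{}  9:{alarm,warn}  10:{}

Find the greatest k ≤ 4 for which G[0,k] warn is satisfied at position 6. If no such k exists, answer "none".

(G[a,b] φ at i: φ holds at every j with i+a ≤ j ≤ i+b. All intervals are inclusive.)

warn must hold from j=6 onward; find where it first fails.
  j=6: holds
  j=7: holds
  j=8: fails
Holds on [6,7], so largest k = 1.

1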